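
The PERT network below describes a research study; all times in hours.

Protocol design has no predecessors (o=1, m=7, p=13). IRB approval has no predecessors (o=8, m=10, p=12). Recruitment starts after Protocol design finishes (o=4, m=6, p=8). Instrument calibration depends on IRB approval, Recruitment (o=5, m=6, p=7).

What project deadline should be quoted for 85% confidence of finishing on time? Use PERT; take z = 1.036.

te_Protocol design = (1 + 4·7 + 13)/6 = 42/6 = 7; σ²_Protocol design = ((13−1)/6)² = 4.000
te_IRB approval = (8 + 4·10 + 12)/6 = 60/6 = 10; σ²_IRB approval = ((12−8)/6)² = 0.444
te_Recruitment = (4 + 4·6 + 8)/6 = 36/6 = 6; σ²_Recruitment = ((8−4)/6)² = 0.444
te_Instrument calibration = (5 + 4·6 + 7)/6 = 36/6 = 6; σ²_Instrument calibration = ((7−5)/6)² = 0.111

Forward pass:
ES_Protocol design = 0; EF_Protocol design = 7
ES_IRB approval = 0; EF_IRB approval = 10
ES_Recruitment = 7; EF_Recruitment = 7+6 = 13
ES_Instrument calibration = max(EF_IRB approval=10, EF_Recruitment=13) = 13; EF_Instrument calibration = 13+6 = 19
Expected project duration μ = 19 hours. Critical path: Protocol design → Recruitment → Instrument calibration.

Variance along critical path = 4.000 + 0.444 + 0.111 = 4.556; σ = 2.134 hours.
D = μ + z·σ = 19 + 1.036·2.134 = 21.2 hours

21.2 hours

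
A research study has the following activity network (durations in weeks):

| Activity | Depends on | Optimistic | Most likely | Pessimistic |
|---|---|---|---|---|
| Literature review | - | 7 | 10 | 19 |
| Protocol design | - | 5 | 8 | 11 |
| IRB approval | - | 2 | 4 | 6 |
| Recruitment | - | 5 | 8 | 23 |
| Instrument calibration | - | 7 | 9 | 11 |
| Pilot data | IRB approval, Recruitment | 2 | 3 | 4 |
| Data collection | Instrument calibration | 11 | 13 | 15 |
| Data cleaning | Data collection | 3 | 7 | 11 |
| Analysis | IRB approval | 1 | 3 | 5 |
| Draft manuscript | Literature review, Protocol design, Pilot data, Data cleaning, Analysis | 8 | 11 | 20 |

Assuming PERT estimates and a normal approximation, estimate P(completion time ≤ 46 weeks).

0.974

te_Literature review = (7 + 4·10 + 19)/6 = 66/6 = 11; σ²_Literature review = ((19−7)/6)² = 4.000
te_Protocol design = (5 + 4·8 + 11)/6 = 48/6 = 8; σ²_Protocol design = ((11−5)/6)² = 1.000
te_IRB approval = (2 + 4·4 + 6)/6 = 24/6 = 4; σ²_IRB approval = ((6−2)/6)² = 0.444
te_Recruitment = (5 + 4·8 + 23)/6 = 60/6 = 10; σ²_Recruitment = ((23−5)/6)² = 9.000
te_Instrument calibration = (7 + 4·9 + 11)/6 = 54/6 = 9; σ²_Instrument calibration = ((11−7)/6)² = 0.444
te_Pilot data = (2 + 4·3 + 4)/6 = 18/6 = 3; σ²_Pilot data = ((4−2)/6)² = 0.111
te_Data collection = (11 + 4·13 + 15)/6 = 78/6 = 13; σ²_Data collection = ((15−11)/6)² = 0.444
te_Data cleaning = (3 + 4·7 + 11)/6 = 42/6 = 7; σ²_Data cleaning = ((11−3)/6)² = 1.778
te_Analysis = (1 + 4·3 + 5)/6 = 18/6 = 3; σ²_Analysis = ((5−1)/6)² = 0.444
te_Draft manuscript = (8 + 4·11 + 20)/6 = 72/6 = 12; σ²_Draft manuscript = ((20−8)/6)² = 4.000

Forward pass:
ES_Literature review = 0; EF_Literature review = 11
ES_Protocol design = 0; EF_Protocol design = 8
ES_IRB approval = 0; EF_IRB approval = 4
ES_Recruitment = 0; EF_Recruitment = 10
ES_Instrument calibration = 0; EF_Instrument calibration = 9
ES_Pilot data = max(EF_IRB approval=4, EF_Recruitment=10) = 10; EF_Pilot data = 10+3 = 13
ES_Data collection = 9; EF_Data collection = 9+13 = 22
ES_Data cleaning = 22; EF_Data cleaning = 22+7 = 29
ES_Analysis = 4; EF_Analysis = 4+3 = 7
ES_Draft manuscript = max(EF_Literature review=11, EF_Protocol design=8, EF_Pilot data=13, EF_Data cleaning=29, EF_Analysis=7) = 29; EF_Draft manuscript = 29+12 = 41
Expected project duration μ = 41 weeks. Critical path: Instrument calibration → Data collection → Data cleaning → Draft manuscript.

Variance along critical path = 0.444 + 0.444 + 1.778 + 4.000 = 6.667; σ = √6.667 = 2.582 weeks.
Z = (46 − 41) / 2.582 = 1.936
P(T ≤ 46) = Φ(1.936) ≈ 0.974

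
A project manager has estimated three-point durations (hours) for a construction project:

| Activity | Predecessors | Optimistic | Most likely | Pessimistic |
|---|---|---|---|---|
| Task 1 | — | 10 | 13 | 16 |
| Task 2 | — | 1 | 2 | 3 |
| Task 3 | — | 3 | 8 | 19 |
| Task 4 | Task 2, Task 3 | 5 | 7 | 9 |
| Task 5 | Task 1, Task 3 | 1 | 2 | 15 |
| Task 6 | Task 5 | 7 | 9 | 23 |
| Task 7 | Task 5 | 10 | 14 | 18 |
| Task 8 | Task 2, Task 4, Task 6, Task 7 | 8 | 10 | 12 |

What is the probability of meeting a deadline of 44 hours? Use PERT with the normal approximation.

0.846

te_Task 1 = (10 + 4·13 + 16)/6 = 78/6 = 13; σ²_Task 1 = ((16−10)/6)² = 1.000
te_Task 2 = (1 + 4·2 + 3)/6 = 12/6 = 2; σ²_Task 2 = ((3−1)/6)² = 0.111
te_Task 3 = (3 + 4·8 + 19)/6 = 54/6 = 9; σ²_Task 3 = ((19−3)/6)² = 7.111
te_Task 4 = (5 + 4·7 + 9)/6 = 42/6 = 7; σ²_Task 4 = ((9−5)/6)² = 0.444
te_Task 5 = (1 + 4·2 + 15)/6 = 24/6 = 4; σ²_Task 5 = ((15−1)/6)² = 5.444
te_Task 6 = (7 + 4·9 + 23)/6 = 66/6 = 11; σ²_Task 6 = ((23−7)/6)² = 7.111
te_Task 7 = (10 + 4·14 + 18)/6 = 84/6 = 14; σ²_Task 7 = ((18−10)/6)² = 1.778
te_Task 8 = (8 + 4·10 + 12)/6 = 60/6 = 10; σ²_Task 8 = ((12−8)/6)² = 0.444

Forward pass:
ES_Task 1 = 0; EF_Task 1 = 13
ES_Task 2 = 0; EF_Task 2 = 2
ES_Task 3 = 0; EF_Task 3 = 9
ES_Task 4 = max(EF_Task 2=2, EF_Task 3=9) = 9; EF_Task 4 = 9+7 = 16
ES_Task 5 = max(EF_Task 1=13, EF_Task 3=9) = 13; EF_Task 5 = 13+4 = 17
ES_Task 6 = 17; EF_Task 6 = 17+11 = 28
ES_Task 7 = 17; EF_Task 7 = 17+14 = 31
ES_Task 8 = max(EF_Task 2=2, EF_Task 4=16, EF_Task 6=28, EF_Task 7=31) = 31; EF_Task 8 = 31+10 = 41
Expected project duration μ = 41 hours. Critical path: Task 1 → Task 5 → Task 7 → Task 8.

Variance along critical path = 1.000 + 5.444 + 1.778 + 0.444 = 8.667; σ = √8.667 = 2.944 hours.
Z = (44 − 41) / 2.944 = 1.019
P(T ≤ 44) = Φ(1.019) ≈ 0.846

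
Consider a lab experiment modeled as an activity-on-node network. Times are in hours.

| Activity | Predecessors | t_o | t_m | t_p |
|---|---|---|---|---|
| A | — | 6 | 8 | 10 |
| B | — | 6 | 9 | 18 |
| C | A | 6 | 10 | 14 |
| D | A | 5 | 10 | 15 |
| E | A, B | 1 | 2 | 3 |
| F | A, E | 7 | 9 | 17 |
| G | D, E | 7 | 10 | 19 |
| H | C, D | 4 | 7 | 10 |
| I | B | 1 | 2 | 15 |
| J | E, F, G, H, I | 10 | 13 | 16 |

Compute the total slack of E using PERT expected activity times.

6 hours

te_A = (6 + 4·8 + 10)/6 = 48/6 = 8
te_B = (6 + 4·9 + 18)/6 = 60/6 = 10
te_C = (6 + 4·10 + 14)/6 = 60/6 = 10
te_D = (5 + 4·10 + 15)/6 = 60/6 = 10
te_E = (1 + 4·2 + 3)/6 = 12/6 = 2
te_F = (7 + 4·9 + 17)/6 = 60/6 = 10
te_G = (7 + 4·10 + 19)/6 = 66/6 = 11
te_H = (4 + 4·7 + 10)/6 = 42/6 = 7
te_I = (1 + 4·2 + 15)/6 = 24/6 = 4
te_J = (10 + 4·13 + 16)/6 = 78/6 = 13

Forward pass:
ES_A = 0; EF_A = 8
ES_B = 0; EF_B = 10
ES_C = 8; EF_C = 8+10 = 18
ES_D = 8; EF_D = 8+10 = 18
ES_E = max(EF_A=8, EF_B=10) = 10; EF_E = 10+2 = 12
ES_F = max(EF_A=8, EF_E=12) = 12; EF_F = 12+10 = 22
ES_G = max(EF_D=18, EF_E=12) = 18; EF_G = 18+11 = 29
ES_H = max(EF_C=18, EF_D=18) = 18; EF_H = 18+7 = 25
ES_I = 10; EF_I = 10+4 = 14
ES_J = max(EF_E=12, EF_F=22, EF_G=29, EF_H=25, EF_I=14) = 29; EF_J = 29+13 = 42
Expected project duration μ = 42 hours. Critical path: A → D → G → J.

Backward pass:
LF_J = 42; LS_J = 42−13 = 29
LF_I = LS_J = 29; LS_I = 29−4 = 25
LF_H = LS_J = 29; LS_H = 29−7 = 22
LF_G = LS_J = 29; LS_G = 29−11 = 18
LF_F = LS_J = 29; LS_F = 29−10 = 19
LF_E = min(LS_F=19, LS_G=18, LS_J=29) = 18; LS_E = 18−2 = 16
LF_D = min(LS_G=18, LS_H=22) = 18; LS_D = 18−10 = 8
LF_C = LS_H = 22; LS_C = 22−10 = 12
LF_B = min(LS_E=16, LS_I=25) = 16; LS_B = 16−10 = 6
LF_A = min(LS_C=12, LS_D=8, LS_E=16, LS_F=19) = 8; LS_A = 8−8 = 0
Slack_E = LS_E − ES_E = 16 − 10 = 6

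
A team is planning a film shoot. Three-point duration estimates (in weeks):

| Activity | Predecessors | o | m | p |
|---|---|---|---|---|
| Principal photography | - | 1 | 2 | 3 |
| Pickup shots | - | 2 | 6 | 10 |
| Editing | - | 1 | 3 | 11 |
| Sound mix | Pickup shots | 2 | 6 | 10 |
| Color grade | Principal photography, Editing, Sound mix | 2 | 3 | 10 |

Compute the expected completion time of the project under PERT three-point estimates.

te_Principal photography = (1 + 4·2 + 3)/6 = 12/6 = 2
te_Pickup shots = (2 + 4·6 + 10)/6 = 36/6 = 6
te_Editing = (1 + 4·3 + 11)/6 = 24/6 = 4
te_Sound mix = (2 + 4·6 + 10)/6 = 36/6 = 6
te_Color grade = (2 + 4·3 + 10)/6 = 24/6 = 4

Forward pass:
ES_Principal photography = 0; EF_Principal photography = 2
ES_Pickup shots = 0; EF_Pickup shots = 6
ES_Editing = 0; EF_Editing = 4
ES_Sound mix = 6; EF_Sound mix = 6+6 = 12
ES_Color grade = max(EF_Principal photography=2, EF_Editing=4, EF_Sound mix=12) = 12; EF_Color grade = 12+4 = 16
Expected project duration μ = 16 weeks. Critical path: Pickup shots → Sound mix → Color grade.

16 weeks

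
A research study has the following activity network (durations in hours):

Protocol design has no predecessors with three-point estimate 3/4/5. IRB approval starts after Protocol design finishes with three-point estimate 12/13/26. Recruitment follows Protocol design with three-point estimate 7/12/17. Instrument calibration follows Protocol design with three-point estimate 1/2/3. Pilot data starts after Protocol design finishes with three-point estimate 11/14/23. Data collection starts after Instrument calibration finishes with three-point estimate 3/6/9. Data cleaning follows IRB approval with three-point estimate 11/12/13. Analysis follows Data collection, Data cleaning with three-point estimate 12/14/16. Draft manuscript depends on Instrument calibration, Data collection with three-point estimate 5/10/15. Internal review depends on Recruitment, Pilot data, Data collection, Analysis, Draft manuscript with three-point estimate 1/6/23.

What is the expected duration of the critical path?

53 hours

te_Protocol design = (3 + 4·4 + 5)/6 = 24/6 = 4
te_IRB approval = (12 + 4·13 + 26)/6 = 90/6 = 15
te_Recruitment = (7 + 4·12 + 17)/6 = 72/6 = 12
te_Instrument calibration = (1 + 4·2 + 3)/6 = 12/6 = 2
te_Pilot data = (11 + 4·14 + 23)/6 = 90/6 = 15
te_Data collection = (3 + 4·6 + 9)/6 = 36/6 = 6
te_Data cleaning = (11 + 4·12 + 13)/6 = 72/6 = 12
te_Analysis = (12 + 4·14 + 16)/6 = 84/6 = 14
te_Draft manuscript = (5 + 4·10 + 15)/6 = 60/6 = 10
te_Internal review = (1 + 4·6 + 23)/6 = 48/6 = 8

Forward pass:
ES_Protocol design = 0; EF_Protocol design = 4
ES_IRB approval = 4; EF_IRB approval = 4+15 = 19
ES_Recruitment = 4; EF_Recruitment = 4+12 = 16
ES_Instrument calibration = 4; EF_Instrument calibration = 4+2 = 6
ES_Pilot data = 4; EF_Pilot data = 4+15 = 19
ES_Data collection = 6; EF_Data collection = 6+6 = 12
ES_Data cleaning = 19; EF_Data cleaning = 19+12 = 31
ES_Analysis = max(EF_Data collection=12, EF_Data cleaning=31) = 31; EF_Analysis = 31+14 = 45
ES_Draft manuscript = max(EF_Instrument calibration=6, EF_Data collection=12) = 12; EF_Draft manuscript = 12+10 = 22
ES_Internal review = max(EF_Recruitment=16, EF_Pilot data=19, EF_Data collection=12, EF_Analysis=45, EF_Draft manuscript=22) = 45; EF_Internal review = 45+8 = 53
Expected project duration μ = 53 hours. Critical path: Protocol design → IRB approval → Data cleaning → Analysis → Internal review.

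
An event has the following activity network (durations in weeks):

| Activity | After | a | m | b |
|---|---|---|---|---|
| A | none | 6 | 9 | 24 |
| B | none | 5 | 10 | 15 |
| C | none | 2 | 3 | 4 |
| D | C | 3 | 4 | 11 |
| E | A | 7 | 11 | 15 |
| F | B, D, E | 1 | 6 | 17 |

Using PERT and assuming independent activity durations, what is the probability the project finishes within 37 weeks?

0.971

te_A = (6 + 4·9 + 24)/6 = 66/6 = 11; σ²_A = ((24−6)/6)² = 9.000
te_B = (5 + 4·10 + 15)/6 = 60/6 = 10; σ²_B = ((15−5)/6)² = 2.778
te_C = (2 + 4·3 + 4)/6 = 18/6 = 3; σ²_C = ((4−2)/6)² = 0.111
te_D = (3 + 4·4 + 11)/6 = 30/6 = 5; σ²_D = ((11−3)/6)² = 1.778
te_E = (7 + 4·11 + 15)/6 = 66/6 = 11; σ²_E = ((15−7)/6)² = 1.778
te_F = (1 + 4·6 + 17)/6 = 42/6 = 7; σ²_F = ((17−1)/6)² = 7.111

Forward pass:
ES_A = 0; EF_A = 11
ES_B = 0; EF_B = 10
ES_C = 0; EF_C = 3
ES_D = 3; EF_D = 3+5 = 8
ES_E = 11; EF_E = 11+11 = 22
ES_F = max(EF_B=10, EF_D=8, EF_E=22) = 22; EF_F = 22+7 = 29
Expected project duration μ = 29 weeks. Critical path: A → E → F.

Variance along critical path = 9.000 + 1.778 + 7.111 = 17.889; σ = √17.889 = 4.230 weeks.
Z = (37 − 29) / 4.230 = 1.891
P(T ≤ 37) = Φ(1.891) ≈ 0.971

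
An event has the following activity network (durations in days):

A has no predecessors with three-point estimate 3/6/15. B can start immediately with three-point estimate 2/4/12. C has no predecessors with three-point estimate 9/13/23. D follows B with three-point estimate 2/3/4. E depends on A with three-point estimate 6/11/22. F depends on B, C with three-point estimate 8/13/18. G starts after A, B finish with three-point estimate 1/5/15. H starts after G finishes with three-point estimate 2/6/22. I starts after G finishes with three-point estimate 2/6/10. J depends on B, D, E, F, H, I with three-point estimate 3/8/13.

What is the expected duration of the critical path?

35 days

te_A = (3 + 4·6 + 15)/6 = 42/6 = 7
te_B = (2 + 4·4 + 12)/6 = 30/6 = 5
te_C = (9 + 4·13 + 23)/6 = 84/6 = 14
te_D = (2 + 4·3 + 4)/6 = 18/6 = 3
te_E = (6 + 4·11 + 22)/6 = 72/6 = 12
te_F = (8 + 4·13 + 18)/6 = 78/6 = 13
te_G = (1 + 4·5 + 15)/6 = 36/6 = 6
te_H = (2 + 4·6 + 22)/6 = 48/6 = 8
te_I = (2 + 4·6 + 10)/6 = 36/6 = 6
te_J = (3 + 4·8 + 13)/6 = 48/6 = 8

Forward pass:
ES_A = 0; EF_A = 7
ES_B = 0; EF_B = 5
ES_C = 0; EF_C = 14
ES_D = 5; EF_D = 5+3 = 8
ES_E = 7; EF_E = 7+12 = 19
ES_F = max(EF_B=5, EF_C=14) = 14; EF_F = 14+13 = 27
ES_G = max(EF_A=7, EF_B=5) = 7; EF_G = 7+6 = 13
ES_H = 13; EF_H = 13+8 = 21
ES_I = 13; EF_I = 13+6 = 19
ES_J = max(EF_B=5, EF_D=8, EF_E=19, EF_F=27, EF_H=21, EF_I=19) = 27; EF_J = 27+8 = 35
Expected project duration μ = 35 days. Critical path: C → F → J.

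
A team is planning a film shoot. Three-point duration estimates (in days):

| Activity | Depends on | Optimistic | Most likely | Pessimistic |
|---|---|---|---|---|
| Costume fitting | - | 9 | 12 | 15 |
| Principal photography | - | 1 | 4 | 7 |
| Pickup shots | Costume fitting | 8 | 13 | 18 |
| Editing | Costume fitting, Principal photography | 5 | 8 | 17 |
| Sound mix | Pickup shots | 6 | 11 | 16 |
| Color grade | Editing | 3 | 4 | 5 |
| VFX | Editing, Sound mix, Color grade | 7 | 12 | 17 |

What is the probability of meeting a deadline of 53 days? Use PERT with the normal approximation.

te_Costume fitting = (9 + 4·12 + 15)/6 = 72/6 = 12; σ²_Costume fitting = ((15−9)/6)² = 1.000
te_Principal photography = (1 + 4·4 + 7)/6 = 24/6 = 4; σ²_Principal photography = ((7−1)/6)² = 1.000
te_Pickup shots = (8 + 4·13 + 18)/6 = 78/6 = 13; σ²_Pickup shots = ((18−8)/6)² = 2.778
te_Editing = (5 + 4·8 + 17)/6 = 54/6 = 9; σ²_Editing = ((17−5)/6)² = 4.000
te_Sound mix = (6 + 4·11 + 16)/6 = 66/6 = 11; σ²_Sound mix = ((16−6)/6)² = 2.778
te_Color grade = (3 + 4·4 + 5)/6 = 24/6 = 4; σ²_Color grade = ((5−3)/6)² = 0.111
te_VFX = (7 + 4·12 + 17)/6 = 72/6 = 12; σ²_VFX = ((17−7)/6)² = 2.778

Forward pass:
ES_Costume fitting = 0; EF_Costume fitting = 12
ES_Principal photography = 0; EF_Principal photography = 4
ES_Pickup shots = 12; EF_Pickup shots = 12+13 = 25
ES_Editing = max(EF_Costume fitting=12, EF_Principal photography=4) = 12; EF_Editing = 12+9 = 21
ES_Sound mix = 25; EF_Sound mix = 25+11 = 36
ES_Color grade = 21; EF_Color grade = 21+4 = 25
ES_VFX = max(EF_Editing=21, EF_Sound mix=36, EF_Color grade=25) = 36; EF_VFX = 36+12 = 48
Expected project duration μ = 48 days. Critical path: Costume fitting → Pickup shots → Sound mix → VFX.

Variance along critical path = 1.000 + 2.778 + 2.778 + 2.778 = 9.333; σ = √9.333 = 3.055 days.
Z = (53 − 48) / 3.055 = 1.637
P(T ≤ 53) = Φ(1.637) ≈ 0.949

0.949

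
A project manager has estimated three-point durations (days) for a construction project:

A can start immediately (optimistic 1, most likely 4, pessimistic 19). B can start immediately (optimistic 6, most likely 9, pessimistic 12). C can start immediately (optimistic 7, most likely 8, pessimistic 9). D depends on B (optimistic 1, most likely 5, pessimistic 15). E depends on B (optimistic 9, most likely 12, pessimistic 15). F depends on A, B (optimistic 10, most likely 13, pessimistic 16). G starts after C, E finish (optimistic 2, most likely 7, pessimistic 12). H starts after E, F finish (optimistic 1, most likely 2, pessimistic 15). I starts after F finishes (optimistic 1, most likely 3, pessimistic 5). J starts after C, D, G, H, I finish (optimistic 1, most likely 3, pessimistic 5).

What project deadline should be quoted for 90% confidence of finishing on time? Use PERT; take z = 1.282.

te_A = (1 + 4·4 + 19)/6 = 36/6 = 6; σ²_A = ((19−1)/6)² = 9.000
te_B = (6 + 4·9 + 12)/6 = 54/6 = 9; σ²_B = ((12−6)/6)² = 1.000
te_C = (7 + 4·8 + 9)/6 = 48/6 = 8; σ²_C = ((9−7)/6)² = 0.111
te_D = (1 + 4·5 + 15)/6 = 36/6 = 6; σ²_D = ((15−1)/6)² = 5.444
te_E = (9 + 4·12 + 15)/6 = 72/6 = 12; σ²_E = ((15−9)/6)² = 1.000
te_F = (10 + 4·13 + 16)/6 = 78/6 = 13; σ²_F = ((16−10)/6)² = 1.000
te_G = (2 + 4·7 + 12)/6 = 42/6 = 7; σ²_G = ((12−2)/6)² = 2.778
te_H = (1 + 4·2 + 15)/6 = 24/6 = 4; σ²_H = ((15−1)/6)² = 5.444
te_I = (1 + 4·3 + 5)/6 = 18/6 = 3; σ²_I = ((5−1)/6)² = 0.444
te_J = (1 + 4·3 + 5)/6 = 18/6 = 3; σ²_J = ((5−1)/6)² = 0.444

Forward pass:
ES_A = 0; EF_A = 6
ES_B = 0; EF_B = 9
ES_C = 0; EF_C = 8
ES_D = 9; EF_D = 9+6 = 15
ES_E = 9; EF_E = 9+12 = 21
ES_F = max(EF_A=6, EF_B=9) = 9; EF_F = 9+13 = 22
ES_G = max(EF_C=8, EF_E=21) = 21; EF_G = 21+7 = 28
ES_H = max(EF_E=21, EF_F=22) = 22; EF_H = 22+4 = 26
ES_I = 22; EF_I = 22+3 = 25
ES_J = max(EF_C=8, EF_D=15, EF_G=28, EF_H=26, EF_I=25) = 28; EF_J = 28+3 = 31
Expected project duration μ = 31 days. Critical path: B → E → G → J.

Variance along critical path = 1.000 + 1.000 + 2.778 + 0.444 = 5.222; σ = 2.285 days.
D = μ + z·σ = 31 + 1.282·2.285 = 33.9 days

33.9 days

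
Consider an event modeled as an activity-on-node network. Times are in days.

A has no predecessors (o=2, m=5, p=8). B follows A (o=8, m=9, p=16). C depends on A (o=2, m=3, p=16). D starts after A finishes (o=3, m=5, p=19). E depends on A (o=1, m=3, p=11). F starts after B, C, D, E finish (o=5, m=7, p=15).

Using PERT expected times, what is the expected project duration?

te_A = (2 + 4·5 + 8)/6 = 30/6 = 5
te_B = (8 + 4·9 + 16)/6 = 60/6 = 10
te_C = (2 + 4·3 + 16)/6 = 30/6 = 5
te_D = (3 + 4·5 + 19)/6 = 42/6 = 7
te_E = (1 + 4·3 + 11)/6 = 24/6 = 4
te_F = (5 + 4·7 + 15)/6 = 48/6 = 8

Forward pass:
ES_A = 0; EF_A = 5
ES_B = 5; EF_B = 5+10 = 15
ES_C = 5; EF_C = 5+5 = 10
ES_D = 5; EF_D = 5+7 = 12
ES_E = 5; EF_E = 5+4 = 9
ES_F = max(EF_B=15, EF_C=10, EF_D=12, EF_E=9) = 15; EF_F = 15+8 = 23
Expected project duration μ = 23 days. Critical path: A → B → F.

23 days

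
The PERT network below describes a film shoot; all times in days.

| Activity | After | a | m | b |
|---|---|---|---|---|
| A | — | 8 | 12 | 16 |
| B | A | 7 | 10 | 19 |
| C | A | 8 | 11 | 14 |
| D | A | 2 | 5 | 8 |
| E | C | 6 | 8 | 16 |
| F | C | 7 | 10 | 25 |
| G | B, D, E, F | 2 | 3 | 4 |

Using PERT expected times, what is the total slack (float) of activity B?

te_A = (8 + 4·12 + 16)/6 = 72/6 = 12
te_B = (7 + 4·10 + 19)/6 = 66/6 = 11
te_C = (8 + 4·11 + 14)/6 = 66/6 = 11
te_D = (2 + 4·5 + 8)/6 = 30/6 = 5
te_E = (6 + 4·8 + 16)/6 = 54/6 = 9
te_F = (7 + 4·10 + 25)/6 = 72/6 = 12
te_G = (2 + 4·3 + 4)/6 = 18/6 = 3

Forward pass:
ES_A = 0; EF_A = 12
ES_B = 12; EF_B = 12+11 = 23
ES_C = 12; EF_C = 12+11 = 23
ES_D = 12; EF_D = 12+5 = 17
ES_E = 23; EF_E = 23+9 = 32
ES_F = 23; EF_F = 23+12 = 35
ES_G = max(EF_B=23, EF_D=17, EF_E=32, EF_F=35) = 35; EF_G = 35+3 = 38
Expected project duration μ = 38 days. Critical path: A → C → F → G.

Backward pass:
LF_G = 38; LS_G = 38−3 = 35
LF_F = LS_G = 35; LS_F = 35−12 = 23
LF_E = LS_G = 35; LS_E = 35−9 = 26
LF_D = LS_G = 35; LS_D = 35−5 = 30
LF_C = min(LS_E=26, LS_F=23) = 23; LS_C = 23−11 = 12
LF_B = LS_G = 35; LS_B = 35−11 = 24
LF_A = min(LS_B=24, LS_C=12, LS_D=30) = 12; LS_A = 12−12 = 0
Slack_B = LS_B − ES_B = 24 − 12 = 12

12 days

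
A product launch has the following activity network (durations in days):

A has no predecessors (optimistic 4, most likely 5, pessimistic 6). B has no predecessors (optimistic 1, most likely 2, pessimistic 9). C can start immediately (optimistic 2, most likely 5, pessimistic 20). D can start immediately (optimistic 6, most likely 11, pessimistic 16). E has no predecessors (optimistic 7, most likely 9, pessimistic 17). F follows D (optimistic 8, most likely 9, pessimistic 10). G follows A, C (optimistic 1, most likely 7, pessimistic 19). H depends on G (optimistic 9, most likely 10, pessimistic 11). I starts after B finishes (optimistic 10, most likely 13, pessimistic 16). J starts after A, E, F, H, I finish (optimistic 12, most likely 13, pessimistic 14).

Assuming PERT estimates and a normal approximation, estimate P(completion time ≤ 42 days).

0.826

te_A = (4 + 4·5 + 6)/6 = 30/6 = 5; σ²_A = ((6−4)/6)² = 0.111
te_B = (1 + 4·2 + 9)/6 = 18/6 = 3; σ²_B = ((9−1)/6)² = 1.778
te_C = (2 + 4·5 + 20)/6 = 42/6 = 7; σ²_C = ((20−2)/6)² = 9.000
te_D = (6 + 4·11 + 16)/6 = 66/6 = 11; σ²_D = ((16−6)/6)² = 2.778
te_E = (7 + 4·9 + 17)/6 = 60/6 = 10; σ²_E = ((17−7)/6)² = 2.778
te_F = (8 + 4·9 + 10)/6 = 54/6 = 9; σ²_F = ((10−8)/6)² = 0.111
te_G = (1 + 4·7 + 19)/6 = 48/6 = 8; σ²_G = ((19−1)/6)² = 9.000
te_H = (9 + 4·10 + 11)/6 = 60/6 = 10; σ²_H = ((11−9)/6)² = 0.111
te_I = (10 + 4·13 + 16)/6 = 78/6 = 13; σ²_I = ((16−10)/6)² = 1.000
te_J = (12 + 4·13 + 14)/6 = 78/6 = 13; σ²_J = ((14−12)/6)² = 0.111

Forward pass:
ES_A = 0; EF_A = 5
ES_B = 0; EF_B = 3
ES_C = 0; EF_C = 7
ES_D = 0; EF_D = 11
ES_E = 0; EF_E = 10
ES_F = 11; EF_F = 11+9 = 20
ES_G = max(EF_A=5, EF_C=7) = 7; EF_G = 7+8 = 15
ES_H = 15; EF_H = 15+10 = 25
ES_I = 3; EF_I = 3+13 = 16
ES_J = max(EF_A=5, EF_E=10, EF_F=20, EF_H=25, EF_I=16) = 25; EF_J = 25+13 = 38
Expected project duration μ = 38 days. Critical path: C → G → H → J.

Variance along critical path = 9.000 + 9.000 + 0.111 + 0.111 = 18.222; σ = √18.222 = 4.269 days.
Z = (42 − 38) / 4.269 = 0.937
P(T ≤ 42) = Φ(0.937) ≈ 0.826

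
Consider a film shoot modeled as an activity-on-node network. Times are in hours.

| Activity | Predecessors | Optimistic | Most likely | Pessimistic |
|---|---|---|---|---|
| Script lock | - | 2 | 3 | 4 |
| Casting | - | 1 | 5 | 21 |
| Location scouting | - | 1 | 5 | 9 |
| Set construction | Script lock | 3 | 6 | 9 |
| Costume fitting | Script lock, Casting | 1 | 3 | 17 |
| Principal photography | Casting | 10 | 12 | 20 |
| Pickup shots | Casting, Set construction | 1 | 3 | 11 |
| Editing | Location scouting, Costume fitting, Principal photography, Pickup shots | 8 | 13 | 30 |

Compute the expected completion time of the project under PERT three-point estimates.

35 hours

te_Script lock = (2 + 4·3 + 4)/6 = 18/6 = 3
te_Casting = (1 + 4·5 + 21)/6 = 42/6 = 7
te_Location scouting = (1 + 4·5 + 9)/6 = 30/6 = 5
te_Set construction = (3 + 4·6 + 9)/6 = 36/6 = 6
te_Costume fitting = (1 + 4·3 + 17)/6 = 30/6 = 5
te_Principal photography = (10 + 4·12 + 20)/6 = 78/6 = 13
te_Pickup shots = (1 + 4·3 + 11)/6 = 24/6 = 4
te_Editing = (8 + 4·13 + 30)/6 = 90/6 = 15

Forward pass:
ES_Script lock = 0; EF_Script lock = 3
ES_Casting = 0; EF_Casting = 7
ES_Location scouting = 0; EF_Location scouting = 5
ES_Set construction = 3; EF_Set construction = 3+6 = 9
ES_Costume fitting = max(EF_Script lock=3, EF_Casting=7) = 7; EF_Costume fitting = 7+5 = 12
ES_Principal photography = 7; EF_Principal photography = 7+13 = 20
ES_Pickup shots = max(EF_Casting=7, EF_Set construction=9) = 9; EF_Pickup shots = 9+4 = 13
ES_Editing = max(EF_Location scouting=5, EF_Costume fitting=12, EF_Principal photography=20, EF_Pickup shots=13) = 20; EF_Editing = 20+15 = 35
Expected project duration μ = 35 hours. Critical path: Casting → Principal photography → Editing.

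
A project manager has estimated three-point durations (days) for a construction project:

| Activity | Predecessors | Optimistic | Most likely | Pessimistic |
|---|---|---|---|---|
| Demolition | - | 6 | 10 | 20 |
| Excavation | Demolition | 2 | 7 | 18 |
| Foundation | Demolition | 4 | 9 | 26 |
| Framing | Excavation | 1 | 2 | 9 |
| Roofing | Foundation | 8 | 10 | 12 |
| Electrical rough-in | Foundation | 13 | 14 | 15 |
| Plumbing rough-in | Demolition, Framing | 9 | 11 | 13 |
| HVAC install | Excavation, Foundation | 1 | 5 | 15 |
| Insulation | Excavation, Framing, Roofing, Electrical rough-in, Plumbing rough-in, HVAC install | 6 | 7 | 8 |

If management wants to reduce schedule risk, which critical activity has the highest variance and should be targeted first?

te_Demolition = (6 + 4·10 + 20)/6 = 66/6 = 11; σ²_Demolition = ((20−6)/6)² = 5.444
te_Excavation = (2 + 4·7 + 18)/6 = 48/6 = 8; σ²_Excavation = ((18−2)/6)² = 7.111
te_Foundation = (4 + 4·9 + 26)/6 = 66/6 = 11; σ²_Foundation = ((26−4)/6)² = 13.444
te_Framing = (1 + 4·2 + 9)/6 = 18/6 = 3; σ²_Framing = ((9−1)/6)² = 1.778
te_Roofing = (8 + 4·10 + 12)/6 = 60/6 = 10; σ²_Roofing = ((12−8)/6)² = 0.444
te_Electrical rough-in = (13 + 4·14 + 15)/6 = 84/6 = 14; σ²_Electrical rough-in = ((15−13)/6)² = 0.111
te_Plumbing rough-in = (9 + 4·11 + 13)/6 = 66/6 = 11; σ²_Plumbing rough-in = ((13−9)/6)² = 0.444
te_HVAC install = (1 + 4·5 + 15)/6 = 36/6 = 6; σ²_HVAC install = ((15−1)/6)² = 5.444
te_Insulation = (6 + 4·7 + 8)/6 = 42/6 = 7; σ²_Insulation = ((8−6)/6)² = 0.111

Forward pass:
ES_Demolition = 0; EF_Demolition = 11
ES_Excavation = 11; EF_Excavation = 11+8 = 19
ES_Foundation = 11; EF_Foundation = 11+11 = 22
ES_Framing = 19; EF_Framing = 19+3 = 22
ES_Roofing = 22; EF_Roofing = 22+10 = 32
ES_Electrical rough-in = 22; EF_Electrical rough-in = 22+14 = 36
ES_Plumbing rough-in = max(EF_Demolition=11, EF_Framing=22) = 22; EF_Plumbing rough-in = 22+11 = 33
ES_HVAC install = max(EF_Excavation=19, EF_Foundation=22) = 22; EF_HVAC install = 22+6 = 28
ES_Insulation = max(EF_Excavation=19, EF_Framing=22, EF_Roofing=32, EF_Electrical rough-in=36, EF_Plumbing rough-in=33, EF_HVAC install=28) = 36; EF_Insulation = 36+7 = 43
Expected project duration μ = 43 days. Critical path: Demolition → Foundation → Electrical rough-in → Insulation.

Variances on critical path: σ²_Demolition=5.444, σ²_Foundation=13.444, σ²_Electrical rough-in=0.111, σ²_Insulation=0.111.
Largest is σ²_Foundation = 13.444.

Foundation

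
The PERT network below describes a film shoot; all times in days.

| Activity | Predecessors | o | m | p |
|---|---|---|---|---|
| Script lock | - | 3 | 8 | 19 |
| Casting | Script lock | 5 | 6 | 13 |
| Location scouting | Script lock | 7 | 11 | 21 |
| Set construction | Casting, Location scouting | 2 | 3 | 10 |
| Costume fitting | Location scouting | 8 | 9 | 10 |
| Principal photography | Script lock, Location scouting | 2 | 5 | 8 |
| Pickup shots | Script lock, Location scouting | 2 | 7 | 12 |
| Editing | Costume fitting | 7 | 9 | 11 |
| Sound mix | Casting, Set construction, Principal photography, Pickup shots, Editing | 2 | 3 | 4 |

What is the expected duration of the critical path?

42 days

te_Script lock = (3 + 4·8 + 19)/6 = 54/6 = 9
te_Casting = (5 + 4·6 + 13)/6 = 42/6 = 7
te_Location scouting = (7 + 4·11 + 21)/6 = 72/6 = 12
te_Set construction = (2 + 4·3 + 10)/6 = 24/6 = 4
te_Costume fitting = (8 + 4·9 + 10)/6 = 54/6 = 9
te_Principal photography = (2 + 4·5 + 8)/6 = 30/6 = 5
te_Pickup shots = (2 + 4·7 + 12)/6 = 42/6 = 7
te_Editing = (7 + 4·9 + 11)/6 = 54/6 = 9
te_Sound mix = (2 + 4·3 + 4)/6 = 18/6 = 3

Forward pass:
ES_Script lock = 0; EF_Script lock = 9
ES_Casting = 9; EF_Casting = 9+7 = 16
ES_Location scouting = 9; EF_Location scouting = 9+12 = 21
ES_Set construction = max(EF_Casting=16, EF_Location scouting=21) = 21; EF_Set construction = 21+4 = 25
ES_Costume fitting = 21; EF_Costume fitting = 21+9 = 30
ES_Principal photography = max(EF_Script lock=9, EF_Location scouting=21) = 21; EF_Principal photography = 21+5 = 26
ES_Pickup shots = max(EF_Script lock=9, EF_Location scouting=21) = 21; EF_Pickup shots = 21+7 = 28
ES_Editing = 30; EF_Editing = 30+9 = 39
ES_Sound mix = max(EF_Casting=16, EF_Set construction=25, EF_Principal photography=26, EF_Pickup shots=28, EF_Editing=39) = 39; EF_Sound mix = 39+3 = 42
Expected project duration μ = 42 days. Critical path: Script lock → Location scouting → Costume fitting → Editing → Sound mix.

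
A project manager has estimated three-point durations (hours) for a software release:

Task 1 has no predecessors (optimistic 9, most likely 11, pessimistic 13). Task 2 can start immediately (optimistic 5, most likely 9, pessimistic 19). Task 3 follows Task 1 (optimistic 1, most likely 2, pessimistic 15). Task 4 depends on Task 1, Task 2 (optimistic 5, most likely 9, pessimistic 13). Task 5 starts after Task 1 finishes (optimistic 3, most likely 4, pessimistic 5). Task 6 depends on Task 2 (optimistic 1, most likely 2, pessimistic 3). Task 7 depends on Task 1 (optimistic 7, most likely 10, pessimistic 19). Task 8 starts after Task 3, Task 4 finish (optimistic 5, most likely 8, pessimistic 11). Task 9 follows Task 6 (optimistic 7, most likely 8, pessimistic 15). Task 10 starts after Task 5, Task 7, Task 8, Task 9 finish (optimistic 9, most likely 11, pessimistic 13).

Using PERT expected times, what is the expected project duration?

39 hours

te_Task 1 = (9 + 4·11 + 13)/6 = 66/6 = 11
te_Task 2 = (5 + 4·9 + 19)/6 = 60/6 = 10
te_Task 3 = (1 + 4·2 + 15)/6 = 24/6 = 4
te_Task 4 = (5 + 4·9 + 13)/6 = 54/6 = 9
te_Task 5 = (3 + 4·4 + 5)/6 = 24/6 = 4
te_Task 6 = (1 + 4·2 + 3)/6 = 12/6 = 2
te_Task 7 = (7 + 4·10 + 19)/6 = 66/6 = 11
te_Task 8 = (5 + 4·8 + 11)/6 = 48/6 = 8
te_Task 9 = (7 + 4·8 + 15)/6 = 54/6 = 9
te_Task 10 = (9 + 4·11 + 13)/6 = 66/6 = 11

Forward pass:
ES_Task 1 = 0; EF_Task 1 = 11
ES_Task 2 = 0; EF_Task 2 = 10
ES_Task 3 = 11; EF_Task 3 = 11+4 = 15
ES_Task 4 = max(EF_Task 1=11, EF_Task 2=10) = 11; EF_Task 4 = 11+9 = 20
ES_Task 5 = 11; EF_Task 5 = 11+4 = 15
ES_Task 6 = 10; EF_Task 6 = 10+2 = 12
ES_Task 7 = 11; EF_Task 7 = 11+11 = 22
ES_Task 8 = max(EF_Task 3=15, EF_Task 4=20) = 20; EF_Task 8 = 20+8 = 28
ES_Task 9 = 12; EF_Task 9 = 12+9 = 21
ES_Task 10 = max(EF_Task 5=15, EF_Task 7=22, EF_Task 8=28, EF_Task 9=21) = 28; EF_Task 10 = 28+11 = 39
Expected project duration μ = 39 hours. Critical path: Task 1 → Task 4 → Task 8 → Task 10.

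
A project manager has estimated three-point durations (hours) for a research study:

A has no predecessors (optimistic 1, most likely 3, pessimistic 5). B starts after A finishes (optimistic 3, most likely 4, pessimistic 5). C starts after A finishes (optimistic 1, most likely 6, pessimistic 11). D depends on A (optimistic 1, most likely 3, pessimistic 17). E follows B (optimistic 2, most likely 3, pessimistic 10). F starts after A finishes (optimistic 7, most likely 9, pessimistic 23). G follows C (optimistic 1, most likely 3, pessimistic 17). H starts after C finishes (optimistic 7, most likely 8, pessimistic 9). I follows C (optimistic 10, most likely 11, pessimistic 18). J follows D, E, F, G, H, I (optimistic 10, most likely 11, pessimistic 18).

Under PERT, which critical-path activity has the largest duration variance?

C

te_A = (1 + 4·3 + 5)/6 = 18/6 = 3; σ²_A = ((5−1)/6)² = 0.444
te_B = (3 + 4·4 + 5)/6 = 24/6 = 4; σ²_B = ((5−3)/6)² = 0.111
te_C = (1 + 4·6 + 11)/6 = 36/6 = 6; σ²_C = ((11−1)/6)² = 2.778
te_D = (1 + 4·3 + 17)/6 = 30/6 = 5; σ²_D = ((17−1)/6)² = 7.111
te_E = (2 + 4·3 + 10)/6 = 24/6 = 4; σ²_E = ((10−2)/6)² = 1.778
te_F = (7 + 4·9 + 23)/6 = 66/6 = 11; σ²_F = ((23−7)/6)² = 7.111
te_G = (1 + 4·3 + 17)/6 = 30/6 = 5; σ²_G = ((17−1)/6)² = 7.111
te_H = (7 + 4·8 + 9)/6 = 48/6 = 8; σ²_H = ((9−7)/6)² = 0.111
te_I = (10 + 4·11 + 18)/6 = 72/6 = 12; σ²_I = ((18−10)/6)² = 1.778
te_J = (10 + 4·11 + 18)/6 = 72/6 = 12; σ²_J = ((18−10)/6)² = 1.778

Forward pass:
ES_A = 0; EF_A = 3
ES_B = 3; EF_B = 3+4 = 7
ES_C = 3; EF_C = 3+6 = 9
ES_D = 3; EF_D = 3+5 = 8
ES_E = 7; EF_E = 7+4 = 11
ES_F = 3; EF_F = 3+11 = 14
ES_G = 9; EF_G = 9+5 = 14
ES_H = 9; EF_H = 9+8 = 17
ES_I = 9; EF_I = 9+12 = 21
ES_J = max(EF_D=8, EF_E=11, EF_F=14, EF_G=14, EF_H=17, EF_I=21) = 21; EF_J = 21+12 = 33
Expected project duration μ = 33 hours. Critical path: A → C → I → J.

Variances on critical path: σ²_A=0.444, σ²_C=2.778, σ²_I=1.778, σ²_J=1.778.
Largest is σ²_C = 2.778.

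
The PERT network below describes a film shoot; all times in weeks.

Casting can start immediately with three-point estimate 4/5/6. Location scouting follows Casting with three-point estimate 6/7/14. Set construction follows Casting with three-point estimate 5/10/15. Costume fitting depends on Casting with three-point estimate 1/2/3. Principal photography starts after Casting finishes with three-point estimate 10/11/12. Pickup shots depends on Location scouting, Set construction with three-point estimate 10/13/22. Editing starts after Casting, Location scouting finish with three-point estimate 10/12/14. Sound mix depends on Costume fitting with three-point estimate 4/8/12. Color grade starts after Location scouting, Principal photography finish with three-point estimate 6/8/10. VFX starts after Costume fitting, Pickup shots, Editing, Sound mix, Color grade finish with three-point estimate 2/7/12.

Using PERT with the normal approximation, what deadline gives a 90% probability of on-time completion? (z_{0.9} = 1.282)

40.0 weeks

te_Casting = (4 + 4·5 + 6)/6 = 30/6 = 5; σ²_Casting = ((6−4)/6)² = 0.111
te_Location scouting = (6 + 4·7 + 14)/6 = 48/6 = 8; σ²_Location scouting = ((14−6)/6)² = 1.778
te_Set construction = (5 + 4·10 + 15)/6 = 60/6 = 10; σ²_Set construction = ((15−5)/6)² = 2.778
te_Costume fitting = (1 + 4·2 + 3)/6 = 12/6 = 2; σ²_Costume fitting = ((3−1)/6)² = 0.111
te_Principal photography = (10 + 4·11 + 12)/6 = 66/6 = 11; σ²_Principal photography = ((12−10)/6)² = 0.111
te_Pickup shots = (10 + 4·13 + 22)/6 = 84/6 = 14; σ²_Pickup shots = ((22−10)/6)² = 4.000
te_Editing = (10 + 4·12 + 14)/6 = 72/6 = 12; σ²_Editing = ((14−10)/6)² = 0.444
te_Sound mix = (4 + 4·8 + 12)/6 = 48/6 = 8; σ²_Sound mix = ((12−4)/6)² = 1.778
te_Color grade = (6 + 4·8 + 10)/6 = 48/6 = 8; σ²_Color grade = ((10−6)/6)² = 0.444
te_VFX = (2 + 4·7 + 12)/6 = 42/6 = 7; σ²_VFX = ((12−2)/6)² = 2.778

Forward pass:
ES_Casting = 0; EF_Casting = 5
ES_Location scouting = 5; EF_Location scouting = 5+8 = 13
ES_Set construction = 5; EF_Set construction = 5+10 = 15
ES_Costume fitting = 5; EF_Costume fitting = 5+2 = 7
ES_Principal photography = 5; EF_Principal photography = 5+11 = 16
ES_Pickup shots = max(EF_Location scouting=13, EF_Set construction=15) = 15; EF_Pickup shots = 15+14 = 29
ES_Editing = max(EF_Casting=5, EF_Location scouting=13) = 13; EF_Editing = 13+12 = 25
ES_Sound mix = 7; EF_Sound mix = 7+8 = 15
ES_Color grade = max(EF_Location scouting=13, EF_Principal photography=16) = 16; EF_Color grade = 16+8 = 24
ES_VFX = max(EF_Costume fitting=7, EF_Pickup shots=29, EF_Editing=25, EF_Sound mix=15, EF_Color grade=24) = 29; EF_VFX = 29+7 = 36
Expected project duration μ = 36 weeks. Critical path: Casting → Set construction → Pickup shots → VFX.

Variance along critical path = 0.111 + 2.778 + 4.000 + 2.778 = 9.667; σ = 3.109 weeks.
D = μ + z·σ = 36 + 1.282·3.109 = 40.0 weeks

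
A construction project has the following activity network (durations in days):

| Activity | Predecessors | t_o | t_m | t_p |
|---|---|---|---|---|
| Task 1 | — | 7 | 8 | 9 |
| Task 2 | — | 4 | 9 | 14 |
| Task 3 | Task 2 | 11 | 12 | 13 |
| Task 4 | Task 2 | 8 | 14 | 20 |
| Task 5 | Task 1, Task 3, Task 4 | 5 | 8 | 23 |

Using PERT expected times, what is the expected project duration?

te_Task 1 = (7 + 4·8 + 9)/6 = 48/6 = 8
te_Task 2 = (4 + 4·9 + 14)/6 = 54/6 = 9
te_Task 3 = (11 + 4·12 + 13)/6 = 72/6 = 12
te_Task 4 = (8 + 4·14 + 20)/6 = 84/6 = 14
te_Task 5 = (5 + 4·8 + 23)/6 = 60/6 = 10

Forward pass:
ES_Task 1 = 0; EF_Task 1 = 8
ES_Task 2 = 0; EF_Task 2 = 9
ES_Task 3 = 9; EF_Task 3 = 9+12 = 21
ES_Task 4 = 9; EF_Task 4 = 9+14 = 23
ES_Task 5 = max(EF_Task 1=8, EF_Task 3=21, EF_Task 4=23) = 23; EF_Task 5 = 23+10 = 33
Expected project duration μ = 33 days. Critical path: Task 2 → Task 4 → Task 5.

33 days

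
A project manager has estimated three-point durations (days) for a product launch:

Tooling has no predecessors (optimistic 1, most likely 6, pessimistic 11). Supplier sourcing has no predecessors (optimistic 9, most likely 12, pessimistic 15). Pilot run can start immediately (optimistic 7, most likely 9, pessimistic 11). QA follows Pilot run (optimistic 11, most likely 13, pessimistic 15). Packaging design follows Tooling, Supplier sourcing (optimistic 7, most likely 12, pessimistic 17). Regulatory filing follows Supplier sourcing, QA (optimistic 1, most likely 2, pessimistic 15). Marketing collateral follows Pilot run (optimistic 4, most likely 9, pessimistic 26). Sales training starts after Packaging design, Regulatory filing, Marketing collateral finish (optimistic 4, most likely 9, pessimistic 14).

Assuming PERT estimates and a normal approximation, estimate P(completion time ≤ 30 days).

0.049

te_Tooling = (1 + 4·6 + 11)/6 = 36/6 = 6; σ²_Tooling = ((11−1)/6)² = 2.778
te_Supplier sourcing = (9 + 4·12 + 15)/6 = 72/6 = 12; σ²_Supplier sourcing = ((15−9)/6)² = 1.000
te_Pilot run = (7 + 4·9 + 11)/6 = 54/6 = 9; σ²_Pilot run = ((11−7)/6)² = 0.444
te_QA = (11 + 4·13 + 15)/6 = 78/6 = 13; σ²_QA = ((15−11)/6)² = 0.444
te_Packaging design = (7 + 4·12 + 17)/6 = 72/6 = 12; σ²_Packaging design = ((17−7)/6)² = 2.778
te_Regulatory filing = (1 + 4·2 + 15)/6 = 24/6 = 4; σ²_Regulatory filing = ((15−1)/6)² = 5.444
te_Marketing collateral = (4 + 4·9 + 26)/6 = 66/6 = 11; σ²_Marketing collateral = ((26−4)/6)² = 13.444
te_Sales training = (4 + 4·9 + 14)/6 = 54/6 = 9; σ²_Sales training = ((14−4)/6)² = 2.778

Forward pass:
ES_Tooling = 0; EF_Tooling = 6
ES_Supplier sourcing = 0; EF_Supplier sourcing = 12
ES_Pilot run = 0; EF_Pilot run = 9
ES_QA = 9; EF_QA = 9+13 = 22
ES_Packaging design = max(EF_Tooling=6, EF_Supplier sourcing=12) = 12; EF_Packaging design = 12+12 = 24
ES_Regulatory filing = max(EF_Supplier sourcing=12, EF_QA=22) = 22; EF_Regulatory filing = 22+4 = 26
ES_Marketing collateral = 9; EF_Marketing collateral = 9+11 = 20
ES_Sales training = max(EF_Packaging design=24, EF_Regulatory filing=26, EF_Marketing collateral=20) = 26; EF_Sales training = 26+9 = 35
Expected project duration μ = 35 days. Critical path: Pilot run → QA → Regulatory filing → Sales training.

Variance along critical path = 0.444 + 0.444 + 5.444 + 2.778 = 9.111; σ = √9.111 = 3.018 days.
Z = (30 − 35) / 3.018 = -1.656
P(T ≤ 30) = Φ(-1.656) ≈ 0.049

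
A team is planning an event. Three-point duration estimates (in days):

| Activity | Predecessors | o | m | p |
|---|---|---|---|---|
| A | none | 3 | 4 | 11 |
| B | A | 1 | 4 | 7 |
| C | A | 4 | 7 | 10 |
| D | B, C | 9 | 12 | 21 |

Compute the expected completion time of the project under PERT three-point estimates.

te_A = (3 + 4·4 + 11)/6 = 30/6 = 5
te_B = (1 + 4·4 + 7)/6 = 24/6 = 4
te_C = (4 + 4·7 + 10)/6 = 42/6 = 7
te_D = (9 + 4·12 + 21)/6 = 78/6 = 13

Forward pass:
ES_A = 0; EF_A = 5
ES_B = 5; EF_B = 5+4 = 9
ES_C = 5; EF_C = 5+7 = 12
ES_D = max(EF_B=9, EF_C=12) = 12; EF_D = 12+13 = 25
Expected project duration μ = 25 days. Critical path: A → C → D.

25 days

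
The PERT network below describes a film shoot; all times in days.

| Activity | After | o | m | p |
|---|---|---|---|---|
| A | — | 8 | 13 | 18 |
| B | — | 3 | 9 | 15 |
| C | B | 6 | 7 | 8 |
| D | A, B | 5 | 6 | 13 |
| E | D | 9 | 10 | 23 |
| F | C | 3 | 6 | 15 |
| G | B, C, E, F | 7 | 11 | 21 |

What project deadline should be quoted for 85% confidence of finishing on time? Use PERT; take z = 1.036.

te_A = (8 + 4·13 + 18)/6 = 78/6 = 13; σ²_A = ((18−8)/6)² = 2.778
te_B = (3 + 4·9 + 15)/6 = 54/6 = 9; σ²_B = ((15−3)/6)² = 4.000
te_C = (6 + 4·7 + 8)/6 = 42/6 = 7; σ²_C = ((8−6)/6)² = 0.111
te_D = (5 + 4·6 + 13)/6 = 42/6 = 7; σ²_D = ((13−5)/6)² = 1.778
te_E = (9 + 4·10 + 23)/6 = 72/6 = 12; σ²_E = ((23−9)/6)² = 5.444
te_F = (3 + 4·6 + 15)/6 = 42/6 = 7; σ²_F = ((15−3)/6)² = 4.000
te_G = (7 + 4·11 + 21)/6 = 72/6 = 12; σ²_G = ((21−7)/6)² = 5.444

Forward pass:
ES_A = 0; EF_A = 13
ES_B = 0; EF_B = 9
ES_C = 9; EF_C = 9+7 = 16
ES_D = max(EF_A=13, EF_B=9) = 13; EF_D = 13+7 = 20
ES_E = 20; EF_E = 20+12 = 32
ES_F = 16; EF_F = 16+7 = 23
ES_G = max(EF_B=9, EF_C=16, EF_E=32, EF_F=23) = 32; EF_G = 32+12 = 44
Expected project duration μ = 44 days. Critical path: A → D → E → G.

Variance along critical path = 2.778 + 1.778 + 5.444 + 5.444 = 15.444; σ = 3.930 days.
D = μ + z·σ = 44 + 1.036·3.930 = 48.1 days

48.1 days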